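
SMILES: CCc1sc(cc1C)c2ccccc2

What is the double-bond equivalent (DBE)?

Molecular formula from the SMILES: C13H14S.
DoU = (2C + 2 + N − H − X)/2 = (2·13 + 2 + 0 − 14 − 0)/2 = 14/2 = 7.
(Structurally: 2 ring(s) + 5 π bond(s) = 7.)

7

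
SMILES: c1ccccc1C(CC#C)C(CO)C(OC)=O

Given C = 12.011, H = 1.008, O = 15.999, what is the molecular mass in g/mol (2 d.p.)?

232.28

Molecular formula: C14H16O3.
M = 14×12.011 + 16×1.008 + 3×15.999 = 232.28 g/mol.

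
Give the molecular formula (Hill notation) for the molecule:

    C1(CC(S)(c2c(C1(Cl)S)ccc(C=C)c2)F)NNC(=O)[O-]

Heavy atoms from the SMILES: 13 C, 1 Cl, 1 F, 2 N, 2 O, 2 S.
Implicit hydrogens by atom environment:
  3 × C (aromatic): 1 H each → 3
  3 × C (aromatic): no H
  3 × C: no H
  2 × C: 2 H each → 4
  2 × C: 1 H each → 2
  2 × N: 1 H each → 2
  2 × S: 1 H each → 2
  1 × Cl: no H
  1 × F: no H
  1 × O: no H
  1 × O (charge -1): no H
  Total hydrogens = 13.
Net charge -1.
Molecular formula: C13H13ClFN2O2S2-

C13H13ClFN2O2S2-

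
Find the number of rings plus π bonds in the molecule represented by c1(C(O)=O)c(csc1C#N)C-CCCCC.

6

Molecular formula from the SMILES: C12H15NO2S.
DoU = (2C + 2 + N − H − X)/2 = (2·12 + 2 + 1 − 15 − 0)/2 = 12/2 = 6.
(Structurally: 1 ring(s) + 5 π bond(s) = 6.)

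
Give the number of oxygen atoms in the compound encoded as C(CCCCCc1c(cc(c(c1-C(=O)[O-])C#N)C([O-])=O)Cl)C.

4

The symbol for oxygen appears 4 times in the SMILES.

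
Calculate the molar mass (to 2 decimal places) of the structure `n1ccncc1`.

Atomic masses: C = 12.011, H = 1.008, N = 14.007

80.09

Molecular formula: C4H4N2.
M = 4×12.011 + 4×1.008 + 2×14.007 = 80.09 g/mol.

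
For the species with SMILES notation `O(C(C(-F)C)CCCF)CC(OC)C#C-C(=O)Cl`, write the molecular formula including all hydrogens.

Heavy atoms from the SMILES: 12 C, 1 Cl, 2 F, 3 O.
Implicit hydrogens by atom environment:
  4 × C: 2 H each → 8
  3 × C: 1 H each → 3
  3 × C: no H
  3 × O: no H
  2 × C: 3 H each → 6
  2 × F: no H
  1 × Cl: no H
  Total hydrogens = 17.
Molecular formula: C12H17ClF2O3

C12H17ClF2O3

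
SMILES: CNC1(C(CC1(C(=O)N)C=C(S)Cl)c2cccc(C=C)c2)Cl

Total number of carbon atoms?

16

The symbol for carbon appears 16 times in the SMILES. Lowercase c denotes aromatic carbon and counts toward C.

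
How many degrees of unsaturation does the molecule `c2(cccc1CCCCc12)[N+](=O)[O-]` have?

Molecular formula from the SMILES: C10H11NO2.
DoU = (2C + 2 + N − H − X)/2 = (2·10 + 2 + 1 − 11 − 0)/2 = 12/2 = 6.
(Structurally: 2 ring(s) + 4 π bond(s) = 6.)

6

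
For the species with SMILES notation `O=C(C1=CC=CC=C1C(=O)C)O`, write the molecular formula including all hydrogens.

Heavy atoms from the SMILES: 9 C, 3 O.
Implicit hydrogens by atom environment:
  4 × C (aromatic): 1 H each → 4
  2 × C (aromatic): no H
  2 × C: no H
  2 × O: no H
  1 × C: 3 H
  1 × O: 1 H
  Total hydrogens = 8.
Molecular formula: C9H8O3

C9H8O3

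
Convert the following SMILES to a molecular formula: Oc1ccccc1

Heavy atoms from the SMILES: 6 C, 1 O.
Implicit hydrogens by atom environment:
  5 × C (aromatic): 1 H each → 5
  1 × C (aromatic): no H
  1 × O: 1 H
  Total hydrogens = 6.
Molecular formula: C6H6O

C6H6O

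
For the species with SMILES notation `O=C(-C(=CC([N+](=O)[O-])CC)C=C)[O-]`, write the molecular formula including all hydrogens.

Heavy atoms from the SMILES: 8 C, 1 N, 4 O.
Implicit hydrogens by atom environment:
  3 × C: 1 H each → 3
  2 × C: 2 H each → 4
  2 × C: no H
  2 × O: no H
  2 × O (charge -1): no H
  1 × C: 3 H
  1 × N (charge +1): no H
  Total hydrogens = 10.
Net charge -1.
Molecular formula: C8H10NO4-

C8H10NO4-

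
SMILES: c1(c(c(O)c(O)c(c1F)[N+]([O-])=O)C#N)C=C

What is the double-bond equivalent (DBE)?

Molecular formula from the SMILES: C9H5FN2O4.
DoU = (2C + 2 + N − H − X)/2 = (2·9 + 2 + 2 − 5 − 1)/2 = 16/2 = 8.
(Structurally: 1 ring(s) + 7 π bond(s) = 8.)

8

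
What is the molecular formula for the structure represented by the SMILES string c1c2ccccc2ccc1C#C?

C12H8

Heavy atoms from the SMILES: 12 C.
Implicit hydrogens by atom environment:
  7 × C (aromatic): 1 H each → 7
  3 × C (aromatic): no H
  1 × C: 1 H
  1 × C: no H
  Total hydrogens = 8.
Molecular formula: C12H8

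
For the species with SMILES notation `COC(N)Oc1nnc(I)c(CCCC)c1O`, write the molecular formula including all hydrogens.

Heavy atoms from the SMILES: 10 C, 1 I, 3 N, 3 O.
Implicit hydrogens by atom environment:
  4 × C (aromatic): no H
  3 × C: 2 H each → 6
  2 × C: 3 H each → 6
  2 × N (aromatic): no H
  2 × O: no H
  1 × C: 1 H
  1 × I: no H
  1 × N: 2 H
  1 × O: 1 H
  Total hydrogens = 16.
Molecular formula: C10H16IN3O3

C10H16IN3O3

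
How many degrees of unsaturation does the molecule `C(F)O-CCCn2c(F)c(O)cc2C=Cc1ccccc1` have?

8

Molecular formula from the SMILES: C16H17F2NO2.
DoU = (2C + 2 + N − H − X)/2 = (2·16 + 2 + 1 − 17 − 2)/2 = 16/2 = 8.
(Structurally: 2 ring(s) + 6 π bond(s) = 8.)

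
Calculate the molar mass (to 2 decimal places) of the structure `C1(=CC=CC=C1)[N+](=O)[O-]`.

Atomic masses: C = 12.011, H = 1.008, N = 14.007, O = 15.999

123.11

Molecular formula: C6H5NO2.
M = 6×12.011 + 5×1.008 + 1×14.007 + 2×15.999 = 123.11 g/mol.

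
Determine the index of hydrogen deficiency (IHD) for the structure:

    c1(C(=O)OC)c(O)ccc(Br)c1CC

Molecular formula from the SMILES: C10H11BrO3.
DoU = (2C + 2 + N − H − X)/2 = (2·10 + 2 + 0 − 11 − 1)/2 = 10/2 = 5.
(Structurally: 1 ring(s) + 4 π bond(s) = 5.)

5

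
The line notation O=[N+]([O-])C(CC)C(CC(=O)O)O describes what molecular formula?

Heavy atoms from the SMILES: 6 C, 1 N, 5 O.
Implicit hydrogens by atom environment:
  2 × C: 2 H each → 4
  2 × C: 1 H each → 2
  2 × O: 1 H each → 2
  2 × O: no H
  1 × C: 3 H
  1 × C: no H
  1 × N (charge +1): no H
  1 × O (charge -1): no H
  Total hydrogens = 11.
Molecular formula: C6H11NO5

C6H11NO5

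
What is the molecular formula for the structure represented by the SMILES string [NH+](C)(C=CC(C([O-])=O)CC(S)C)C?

C9H17NO2S

Heavy atoms from the SMILES: 9 C, 1 N, 2 O, 1 S.
Implicit hydrogens by atom environment:
  4 × C: 1 H each → 4
  3 × C: 3 H each → 9
  1 × C: 2 H
  1 × C: no H
  1 × N (charge +1): 1 H
  1 × O: no H
  1 × O (charge -1): no H
  1 × S: 1 H
  Total hydrogens = 17.
Molecular formula: C9H17NO2S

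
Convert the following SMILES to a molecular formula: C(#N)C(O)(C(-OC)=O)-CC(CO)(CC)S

C9H15NO4S

Heavy atoms from the SMILES: 9 C, 1 N, 4 O, 1 S.
Implicit hydrogens by atom environment:
  4 × C: no H
  3 × C: 2 H each → 6
  2 × C: 3 H each → 6
  2 × O: 1 H each → 2
  2 × O: no H
  1 × N: no H
  1 × S: 1 H
  Total hydrogens = 15.
Molecular formula: C9H15NO4S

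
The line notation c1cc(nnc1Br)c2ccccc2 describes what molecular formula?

C10H7BrN2

Heavy atoms from the SMILES: 1 Br, 10 C, 2 N.
Implicit hydrogens by atom environment:
  7 × C (aromatic): 1 H each → 7
  3 × C (aromatic): no H
  2 × N (aromatic): no H
  1 × Br: no H
  Total hydrogens = 7.
Molecular formula: C10H7BrN2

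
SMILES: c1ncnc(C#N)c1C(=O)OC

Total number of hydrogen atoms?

Hydrogens are implicit in SMILES; fill each atom to its normal valence:
  2 × C (aromatic): 1 H each → 2
  2 × C (aromatic): no H
  2 × C: no H
  2 × N (aromatic): no H
  2 × O: no H
  1 × C: 3 H
  1 × N: no H
  Total hydrogens = 5.

5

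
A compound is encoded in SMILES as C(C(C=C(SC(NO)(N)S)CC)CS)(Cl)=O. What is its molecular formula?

C8H15ClN2O2S3

Heavy atoms from the SMILES: 8 C, 1 Cl, 2 N, 2 O, 3 S.
Implicit hydrogens by atom environment:
  3 × C: no H
  2 × C: 2 H each → 4
  2 × C: 1 H each → 2
  2 × S: 1 H each → 2
  1 × C: 3 H
  1 × Cl: no H
  1 × N: 2 H
  1 × N: 1 H
  1 × O: 1 H
  1 × O: no H
  1 × S: no H
  Total hydrogens = 15.
Molecular formula: C8H15ClN2O2S3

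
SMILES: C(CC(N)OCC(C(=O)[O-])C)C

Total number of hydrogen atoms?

16

Hydrogens are implicit in SMILES; fill each atom to its normal valence:
  3 × C: 2 H each → 6
  2 × C: 3 H each → 6
  2 × C: 1 H each → 2
  2 × O: no H
  1 × C: no H
  1 × N: 2 H
  1 × O (charge -1): no H
  Total hydrogens = 16.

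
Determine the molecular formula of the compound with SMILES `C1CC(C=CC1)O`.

Heavy atoms from the SMILES: 6 C, 1 O.
Implicit hydrogens by atom environment:
  3 × C: 2 H each → 6
  3 × C: 1 H each → 3
  1 × O: 1 H
  Total hydrogens = 10.
Molecular formula: C6H10O

C6H10O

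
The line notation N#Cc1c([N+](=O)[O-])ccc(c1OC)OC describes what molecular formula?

C9H8N2O4

Heavy atoms from the SMILES: 9 C, 2 N, 4 O.
Implicit hydrogens by atom environment:
  4 × C (aromatic): no H
  3 × O: no H
  2 × C: 3 H each → 6
  2 × C (aromatic): 1 H each → 2
  1 × C: no H
  1 × N (charge +1): no H
  1 × N: no H
  1 × O (charge -1): no H
  Total hydrogens = 8.
Molecular formula: C9H8N2O4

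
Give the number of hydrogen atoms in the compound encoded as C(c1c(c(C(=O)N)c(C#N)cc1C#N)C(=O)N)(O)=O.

Hydrogens are implicit in SMILES; fill each atom to its normal valence:
  5 × C (aromatic): no H
  5 × C: no H
  3 × O: no H
  2 × N: 2 H each → 4
  2 × N: no H
  1 × C (aromatic): 1 H
  1 × O: 1 H
  Total hydrogens = 6.

6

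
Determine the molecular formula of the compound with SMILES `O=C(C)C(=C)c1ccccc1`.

Heavy atoms from the SMILES: 10 C, 1 O.
Implicit hydrogens by atom environment:
  5 × C (aromatic): 1 H each → 5
  2 × C: no H
  1 × C: 3 H
  1 × C: 2 H
  1 × C (aromatic): no H
  1 × O: no H
  Total hydrogens = 10.
Molecular formula: C10H10O

C10H10O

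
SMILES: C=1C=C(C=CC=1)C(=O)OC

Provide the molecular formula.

C8H8O2

Heavy atoms from the SMILES: 8 C, 2 O.
Implicit hydrogens by atom environment:
  5 × C (aromatic): 1 H each → 5
  2 × O: no H
  1 × C: 3 H
  1 × C (aromatic): no H
  1 × C: no H
  Total hydrogens = 8.
Molecular formula: C8H8O2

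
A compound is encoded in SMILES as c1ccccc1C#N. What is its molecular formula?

Heavy atoms from the SMILES: 7 C, 1 N.
Implicit hydrogens by atom environment:
  5 × C (aromatic): 1 H each → 5
  1 × C (aromatic): no H
  1 × C: no H
  1 × N: no H
  Total hydrogens = 5.
Molecular formula: C7H5N

C7H5N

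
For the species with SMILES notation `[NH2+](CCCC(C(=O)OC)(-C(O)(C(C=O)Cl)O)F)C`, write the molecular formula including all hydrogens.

Heavy atoms from the SMILES: 10 C, 1 Cl, 1 F, 1 N, 5 O.
Implicit hydrogens by atom environment:
  3 × C: 2 H each → 6
  3 × C: no H
  3 × O: no H
  2 × C: 3 H each → 6
  2 × C: 1 H each → 2
  2 × O: 1 H each → 2
  1 × Cl: no H
  1 × F: no H
  1 × N (charge +1): 2 H
  Total hydrogens = 18.
Net charge +1.
Molecular formula: C10H18ClFNO5+

C10H18ClFNO5+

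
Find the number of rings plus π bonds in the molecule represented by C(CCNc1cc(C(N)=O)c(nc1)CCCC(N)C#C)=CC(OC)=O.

9

Molecular formula from the SMILES: C18H24N4O3.
DoU = (2C + 2 + N − H − X)/2 = (2·18 + 2 + 4 − 24 − 0)/2 = 18/2 = 9.
(Structurally: 1 ring(s) + 8 π bond(s) = 9.)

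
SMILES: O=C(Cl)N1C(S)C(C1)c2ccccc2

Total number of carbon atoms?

The symbol for carbon appears 10 times in the SMILES. Lowercase c denotes aromatic carbon and counts toward C.

10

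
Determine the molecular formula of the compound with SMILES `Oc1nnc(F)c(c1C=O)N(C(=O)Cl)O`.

Heavy atoms from the SMILES: 6 C, 1 Cl, 1 F, 3 N, 4 O.
Implicit hydrogens by atom environment:
  4 × C (aromatic): no H
  2 × N (aromatic): no H
  2 × O: 1 H each → 2
  2 × O: no H
  1 × C: 1 H
  1 × C: no H
  1 × Cl: no H
  1 × F: no H
  1 × N: no H
  Total hydrogens = 3.
Molecular formula: C6H3ClFN3O4

C6H3ClFN3O4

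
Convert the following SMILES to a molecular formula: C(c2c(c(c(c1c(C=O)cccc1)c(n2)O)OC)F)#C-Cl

Heavy atoms from the SMILES: 15 C, 1 Cl, 1 F, 1 N, 3 O.
Implicit hydrogens by atom environment:
  7 × C (aromatic): no H
  4 × C (aromatic): 1 H each → 4
  2 × C: no H
  2 × O: no H
  1 × C: 3 H
  1 × C: 1 H
  1 × Cl: no H
  1 × F: no H
  1 × N (aromatic): no H
  1 × O: 1 H
  Total hydrogens = 9.
Molecular formula: C15H9ClFNO3

C15H9ClFNO3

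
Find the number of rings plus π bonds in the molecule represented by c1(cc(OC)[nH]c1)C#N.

Molecular formula from the SMILES: C6H6N2O.
DoU = (2C + 2 + N − H − X)/2 = (2·6 + 2 + 2 − 6 − 0)/2 = 10/2 = 5.
(Structurally: 1 ring(s) + 4 π bond(s) = 5.)

5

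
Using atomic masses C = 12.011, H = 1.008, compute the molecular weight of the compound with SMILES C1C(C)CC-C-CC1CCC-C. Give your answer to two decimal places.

168.32

Molecular formula: C12H24.
M = 12×12.011 + 24×1.008 = 168.32 g/mol.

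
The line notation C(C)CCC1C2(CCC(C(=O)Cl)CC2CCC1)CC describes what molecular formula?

Heavy atoms from the SMILES: 17 C, 1 Cl, 1 O.
Implicit hydrogens by atom environment:
  10 × C: 2 H each → 20
  3 × C: 1 H each → 3
  2 × C: 3 H each → 6
  2 × C: no H
  1 × Cl: no H
  1 × O: no H
  Total hydrogens = 29.
Molecular formula: C17H29ClO

C17H29ClO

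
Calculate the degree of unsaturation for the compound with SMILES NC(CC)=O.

1

Molecular formula from the SMILES: C3H7NO.
DoU = (2C + 2 + N − H − X)/2 = (2·3 + 2 + 1 − 7 − 0)/2 = 2/2 = 1.
(Structurally: 0 ring(s) + 1 π bond(s) = 1.)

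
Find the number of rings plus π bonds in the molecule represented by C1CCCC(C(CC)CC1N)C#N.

3

Molecular formula from the SMILES: C11H20N2.
DoU = (2C + 2 + N − H − X)/2 = (2·11 + 2 + 2 − 20 − 0)/2 = 6/2 = 3.
(Structurally: 1 ring(s) + 2 π bond(s) = 3.)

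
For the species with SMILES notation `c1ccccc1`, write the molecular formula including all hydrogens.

Heavy atoms from the SMILES: 6 C.
Implicit hydrogens by atom environment:
  6 × C (aromatic): 1 H each → 6
  Total hydrogens = 6.
Molecular formula: C6H6

C6H6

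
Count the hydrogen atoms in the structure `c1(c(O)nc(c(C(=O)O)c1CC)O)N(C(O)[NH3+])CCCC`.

22

Hydrogens are implicit in SMILES; fill each atom to its normal valence:
  5 × C (aromatic): no H
  4 × C: 2 H each → 8
  4 × O: 1 H each → 4
  2 × C: 3 H each → 6
  1 × C: 1 H
  1 × C: no H
  1 × N (charge +1): 3 H
  1 × N (aromatic): no H
  1 × N: no H
  1 × O: no H
  Total hydrogens = 22.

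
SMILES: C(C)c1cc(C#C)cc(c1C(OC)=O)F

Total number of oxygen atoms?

2

The symbol for oxygen appears 2 times in the SMILES.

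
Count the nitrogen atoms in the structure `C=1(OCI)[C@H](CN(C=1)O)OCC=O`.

The symbol for nitrogen appears 1 time in the SMILES.

1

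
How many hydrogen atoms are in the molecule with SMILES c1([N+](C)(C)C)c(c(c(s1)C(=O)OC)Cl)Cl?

12

Hydrogens are implicit in SMILES; fill each atom to its normal valence:
  4 × C: 3 H each → 12
  4 × C (aromatic): no H
  2 × Cl: no H
  2 × O: no H
  1 × C: no H
  1 × N (charge +1): no H
  1 × S (aromatic): no H
  Total hydrogens = 12.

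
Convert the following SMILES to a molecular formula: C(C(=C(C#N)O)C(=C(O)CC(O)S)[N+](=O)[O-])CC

Heavy atoms from the SMILES: 10 C, 2 N, 5 O, 1 S.
Implicit hydrogens by atom environment:
  5 × C: no H
  3 × C: 2 H each → 6
  3 × O: 1 H each → 3
  1 × C: 3 H
  1 × C: 1 H
  1 × N: no H
  1 × N (charge +1): no H
  1 × O: no H
  1 × O (charge -1): no H
  1 × S: 1 H
  Total hydrogens = 14.
Molecular formula: C10H14N2O5S

C10H14N2O5S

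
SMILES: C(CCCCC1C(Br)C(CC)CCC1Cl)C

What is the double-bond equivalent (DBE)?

1

Molecular formula from the SMILES: C14H26BrCl.
DoU = (2C + 2 + N − H − X)/2 = (2·14 + 2 + 0 − 26 − 2)/2 = 2/2 = 1.
(Structurally: 1 ring(s) + 0 π bond(s) = 1.)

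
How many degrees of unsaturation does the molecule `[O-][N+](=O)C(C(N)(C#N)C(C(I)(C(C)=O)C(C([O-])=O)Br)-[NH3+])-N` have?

Molecular formula from the SMILES: C9H13BrIN5O5.
DoU = (2C + 2 + N − H − X)/2 = (2·9 + 2 + 5 − 13 − 2)/2 = 10/2 = 5.
(Structurally: 0 ring(s) + 5 π bond(s) = 5.)

5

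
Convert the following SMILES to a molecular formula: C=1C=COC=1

Heavy atoms from the SMILES: 4 C, 1 O.
Implicit hydrogens by atom environment:
  4 × C (aromatic): 1 H each → 4
  1 × O (aromatic): no H
  Total hydrogens = 4.
Molecular formula: C4H4O

C4H4O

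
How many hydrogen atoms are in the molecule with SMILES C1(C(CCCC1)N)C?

Hydrogens are implicit in SMILES; fill each atom to its normal valence:
  4 × C: 2 H each → 8
  2 × C: 1 H each → 2
  1 × C: 3 H
  1 × N: 2 H
  Total hydrogens = 15.

15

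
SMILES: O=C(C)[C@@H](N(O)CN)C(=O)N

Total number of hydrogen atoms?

Hydrogens are implicit in SMILES; fill each atom to its normal valence:
  2 × C: no H
  2 × N: 2 H each → 4
  2 × O: no H
  1 × C: 3 H
  1 × C: 2 H
  1 × C: 1 H
  1 × N: no H
  1 × O: 1 H
  Total hydrogens = 11.

11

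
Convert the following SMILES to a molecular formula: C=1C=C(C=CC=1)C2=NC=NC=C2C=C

C12H10N2

Heavy atoms from the SMILES: 12 C, 2 N.
Implicit hydrogens by atom environment:
  7 × C (aromatic): 1 H each → 7
  3 × C (aromatic): no H
  2 × N (aromatic): no H
  1 × C: 2 H
  1 × C: 1 H
  Total hydrogens = 10.
Molecular formula: C12H10N2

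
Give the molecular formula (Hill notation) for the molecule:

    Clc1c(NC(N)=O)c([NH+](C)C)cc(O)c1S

C9H13ClN3O2S+

Heavy atoms from the SMILES: 9 C, 1 Cl, 3 N, 2 O, 1 S.
Implicit hydrogens by atom environment:
  5 × C (aromatic): no H
  2 × C: 3 H each → 6
  1 × C (aromatic): 1 H
  1 × C: no H
  1 × Cl: no H
  1 × N: 2 H
  1 × N (charge +1): 1 H
  1 × N: 1 H
  1 × O: 1 H
  1 × O: no H
  1 × S: 1 H
  Total hydrogens = 13.
Net charge +1.
Molecular formula: C9H13ClN3O2S+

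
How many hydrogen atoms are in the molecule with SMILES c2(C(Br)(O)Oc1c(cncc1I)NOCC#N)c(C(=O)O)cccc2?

11

Hydrogens are implicit in SMILES; fill each atom to its normal valence:
  6 × C (aromatic): 1 H each → 6
  5 × C (aromatic): no H
  3 × C: no H
  3 × O: no H
  2 × O: 1 H each → 2
  1 × Br: no H
  1 × C: 2 H
  1 × I: no H
  1 × N: 1 H
  1 × N (aromatic): no H
  1 × N: no H
  Total hydrogens = 11.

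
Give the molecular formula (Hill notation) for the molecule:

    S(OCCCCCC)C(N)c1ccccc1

Heavy atoms from the SMILES: 13 C, 1 N, 1 O, 1 S.
Implicit hydrogens by atom environment:
  5 × C: 2 H each → 10
  5 × C (aromatic): 1 H each → 5
  1 × C: 3 H
  1 × C: 1 H
  1 × C (aromatic): no H
  1 × N: 2 H
  1 × O: no H
  1 × S: no H
  Total hydrogens = 21.
Molecular formula: C13H21NOS

C13H21NOS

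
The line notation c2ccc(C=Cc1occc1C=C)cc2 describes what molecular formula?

C14H12O

Heavy atoms from the SMILES: 14 C, 1 O.
Implicit hydrogens by atom environment:
  7 × C (aromatic): 1 H each → 7
  3 × C: 1 H each → 3
  3 × C (aromatic): no H
  1 × C: 2 H
  1 × O (aromatic): no H
  Total hydrogens = 12.
Molecular formula: C14H12O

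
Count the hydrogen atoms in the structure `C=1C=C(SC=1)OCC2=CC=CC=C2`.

Hydrogens are implicit in SMILES; fill each atom to its normal valence:
  8 × C (aromatic): 1 H each → 8
  2 × C (aromatic): no H
  1 × C: 2 H
  1 × O: no H
  1 × S (aromatic): no H
  Total hydrogens = 10.

10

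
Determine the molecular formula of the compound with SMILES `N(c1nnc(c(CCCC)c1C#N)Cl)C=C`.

C11H13ClN4

Heavy atoms from the SMILES: 11 C, 1 Cl, 4 N.
Implicit hydrogens by atom environment:
  4 × C: 2 H each → 8
  4 × C (aromatic): no H
  2 × N (aromatic): no H
  1 × C: 3 H
  1 × C: 1 H
  1 × C: no H
  1 × Cl: no H
  1 × N: 1 H
  1 × N: no H
  Total hydrogens = 13.
Molecular formula: C11H13ClN4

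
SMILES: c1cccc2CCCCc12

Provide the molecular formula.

C10H12

Heavy atoms from the SMILES: 10 C.
Implicit hydrogens by atom environment:
  4 × C: 2 H each → 8
  4 × C (aromatic): 1 H each → 4
  2 × C (aromatic): no H
  Total hydrogens = 12.
Molecular formula: C10H12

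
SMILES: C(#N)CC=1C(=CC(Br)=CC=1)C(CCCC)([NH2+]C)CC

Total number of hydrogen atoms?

Hydrogens are implicit in SMILES; fill each atom to its normal valence:
  5 × C: 2 H each → 10
  3 × C: 3 H each → 9
  3 × C (aromatic): 1 H each → 3
  3 × C (aromatic): no H
  2 × C: no H
  1 × Br: no H
  1 × N (charge +1): 2 H
  1 × N: no H
  Total hydrogens = 24.

24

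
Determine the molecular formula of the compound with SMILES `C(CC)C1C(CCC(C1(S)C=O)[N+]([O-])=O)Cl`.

C10H16ClNO3S

Heavy atoms from the SMILES: 10 C, 1 Cl, 1 N, 3 O, 1 S.
Implicit hydrogens by atom environment:
  4 × C: 2 H each → 8
  4 × C: 1 H each → 4
  2 × O: no H
  1 × C: 3 H
  1 × C: no H
  1 × Cl: no H
  1 × N (charge +1): no H
  1 × O (charge -1): no H
  1 × S: 1 H
  Total hydrogens = 16.
Molecular formula: C10H16ClNO3S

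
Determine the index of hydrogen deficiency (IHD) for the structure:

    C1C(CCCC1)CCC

1

Molecular formula from the SMILES: C9H18.
DoU = (2C + 2 + N − H − X)/2 = (2·9 + 2 + 0 − 18 − 0)/2 = 2/2 = 1.
(Structurally: 1 ring(s) + 0 π bond(s) = 1.)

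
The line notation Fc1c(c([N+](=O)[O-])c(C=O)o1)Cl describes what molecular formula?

C5HClFNO4

Heavy atoms from the SMILES: 5 C, 1 Cl, 1 F, 1 N, 4 O.
Implicit hydrogens by atom environment:
  4 × C (aromatic): no H
  2 × O: no H
  1 × C: 1 H
  1 × Cl: no H
  1 × F: no H
  1 × N (charge +1): no H
  1 × O (aromatic): no H
  1 × O (charge -1): no H
  Total hydrogens = 1.
Molecular formula: C5HClFNO4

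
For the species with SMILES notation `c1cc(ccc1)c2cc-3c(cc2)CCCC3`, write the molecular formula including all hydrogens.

C16H16

Heavy atoms from the SMILES: 16 C.
Implicit hydrogens by atom environment:
  8 × C (aromatic): 1 H each → 8
  4 × C: 2 H each → 8
  4 × C (aromatic): no H
  Total hydrogens = 16.
Molecular formula: C16H16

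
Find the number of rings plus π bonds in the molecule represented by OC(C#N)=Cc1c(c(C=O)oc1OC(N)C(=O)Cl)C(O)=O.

9

Molecular formula from the SMILES: C11H7ClN2O7.
DoU = (2C + 2 + N − H − X)/2 = (2·11 + 2 + 2 − 7 − 1)/2 = 18/2 = 9.
(Structurally: 1 ring(s) + 8 π bond(s) = 9.)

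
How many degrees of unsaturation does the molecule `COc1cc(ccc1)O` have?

Molecular formula from the SMILES: C7H8O2.
DoU = (2C + 2 + N − H − X)/2 = (2·7 + 2 + 0 − 8 − 0)/2 = 8/2 = 4.
(Structurally: 1 ring(s) + 3 π bond(s) = 4.)

4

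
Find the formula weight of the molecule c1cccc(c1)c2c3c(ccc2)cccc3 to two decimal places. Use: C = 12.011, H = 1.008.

204.27

Molecular formula: C16H12.
M = 16×12.011 + 12×1.008 = 204.27 g/mol.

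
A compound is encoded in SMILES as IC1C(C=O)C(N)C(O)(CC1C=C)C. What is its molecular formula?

Heavy atoms from the SMILES: 10 C, 1 I, 1 N, 2 O.
Implicit hydrogens by atom environment:
  6 × C: 1 H each → 6
  2 × C: 2 H each → 4
  1 × C: 3 H
  1 × C: no H
  1 × I: no H
  1 × N: 2 H
  1 × O: 1 H
  1 × O: no H
  Total hydrogens = 16.
Molecular formula: C10H16INO2

C10H16INO2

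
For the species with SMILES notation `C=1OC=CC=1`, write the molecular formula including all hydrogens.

C4H4O

Heavy atoms from the SMILES: 4 C, 1 O.
Implicit hydrogens by atom environment:
  4 × C (aromatic): 1 H each → 4
  1 × O (aromatic): no H
  Total hydrogens = 4.
Molecular formula: C4H4O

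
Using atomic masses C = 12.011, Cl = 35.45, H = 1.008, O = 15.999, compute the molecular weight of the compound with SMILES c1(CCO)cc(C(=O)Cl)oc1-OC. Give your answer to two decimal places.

204.61

Molecular formula: C8H9ClO4.
M = 8×12.011 + 1×35.45 + 9×1.008 + 4×15.999 = 204.61 g/mol.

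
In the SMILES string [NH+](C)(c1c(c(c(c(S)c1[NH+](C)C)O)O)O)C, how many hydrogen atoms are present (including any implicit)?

18

Hydrogens are implicit in SMILES; fill each atom to its normal valence:
  6 × C (aromatic): no H
  4 × C: 3 H each → 12
  3 × O: 1 H each → 3
  2 × N (charge +1): 1 H each → 2
  1 × S: 1 H
  Total hydrogens = 18.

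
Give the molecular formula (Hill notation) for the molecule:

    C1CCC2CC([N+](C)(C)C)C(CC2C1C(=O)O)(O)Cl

Heavy atoms from the SMILES: 14 C, 1 Cl, 1 N, 3 O.
Implicit hydrogens by atom environment:
  5 × C: 2 H each → 10
  4 × C: 1 H each → 4
  3 × C: 3 H each → 9
  2 × C: no H
  2 × O: 1 H each → 2
  1 × Cl: no H
  1 × N (charge +1): no H
  1 × O: no H
  Total hydrogens = 25.
Net charge +1.
Molecular formula: C14H25ClNO3+

C14H25ClNO3+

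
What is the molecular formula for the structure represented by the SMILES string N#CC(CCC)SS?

Heavy atoms from the SMILES: 5 C, 1 N, 2 S.
Implicit hydrogens by atom environment:
  2 × C: 2 H each → 4
  1 × C: 3 H
  1 × C: 1 H
  1 × C: no H
  1 × N: no H
  1 × S: 1 H
  1 × S: no H
  Total hydrogens = 9.
Molecular formula: C5H9NS2

C5H9NS2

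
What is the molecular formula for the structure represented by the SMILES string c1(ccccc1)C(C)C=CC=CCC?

C14H18

Heavy atoms from the SMILES: 14 C.
Implicit hydrogens by atom environment:
  5 × C: 1 H each → 5
  5 × C (aromatic): 1 H each → 5
  2 × C: 3 H each → 6
  1 × C: 2 H
  1 × C (aromatic): no H
  Total hydrogens = 18.
Molecular formula: C14H18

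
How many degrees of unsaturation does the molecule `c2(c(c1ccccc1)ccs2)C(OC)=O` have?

8

Molecular formula from the SMILES: C12H10O2S.
DoU = (2C + 2 + N − H − X)/2 = (2·12 + 2 + 0 − 10 − 0)/2 = 16/2 = 8.
(Structurally: 2 ring(s) + 6 π bond(s) = 8.)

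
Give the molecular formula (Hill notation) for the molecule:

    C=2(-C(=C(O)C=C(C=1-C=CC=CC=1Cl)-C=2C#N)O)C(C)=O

C15H10ClNO3

Heavy atoms from the SMILES: 15 C, 1 Cl, 1 N, 3 O.
Implicit hydrogens by atom environment:
  7 × C (aromatic): no H
  5 × C (aromatic): 1 H each → 5
  2 × C: no H
  2 × O: 1 H each → 2
  1 × C: 3 H
  1 × Cl: no H
  1 × N: no H
  1 × O: no H
  Total hydrogens = 10.
Molecular formula: C15H10ClNO3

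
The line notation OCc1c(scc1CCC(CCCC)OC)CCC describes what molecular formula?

C16H28O2S

Heavy atoms from the SMILES: 16 C, 2 O, 1 S.
Implicit hydrogens by atom environment:
  8 × C: 2 H each → 16
  3 × C: 3 H each → 9
  3 × C (aromatic): no H
  1 × C (aromatic): 1 H
  1 × C: 1 H
  1 × O: 1 H
  1 × O: no H
  1 × S (aromatic): no H
  Total hydrogens = 28.
Molecular formula: C16H28O2S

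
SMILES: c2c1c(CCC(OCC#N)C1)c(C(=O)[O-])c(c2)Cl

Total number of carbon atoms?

The symbol for carbon appears 13 times in the SMILES. Lowercase c denotes aromatic carbon and counts toward C.

13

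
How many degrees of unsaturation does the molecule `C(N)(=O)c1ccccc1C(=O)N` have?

6

Molecular formula from the SMILES: C8H8N2O2.
DoU = (2C + 2 + N − H − X)/2 = (2·8 + 2 + 2 − 8 − 0)/2 = 12/2 = 6.
(Structurally: 1 ring(s) + 5 π bond(s) = 6.)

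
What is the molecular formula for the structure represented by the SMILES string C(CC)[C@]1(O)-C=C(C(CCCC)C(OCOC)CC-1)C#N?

Heavy atoms from the SMILES: 17 C, 1 N, 3 O.
Implicit hydrogens by atom environment:
  8 × C: 2 H each → 16
  3 × C: 3 H each → 9
  3 × C: 1 H each → 3
  3 × C: no H
  2 × O: no H
  1 × N: no H
  1 × O: 1 H
  Total hydrogens = 29.
Molecular formula: C17H29NO3

C17H29NO3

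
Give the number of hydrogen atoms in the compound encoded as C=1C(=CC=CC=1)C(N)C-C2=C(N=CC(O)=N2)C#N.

12

Hydrogens are implicit in SMILES; fill each atom to its normal valence:
  6 × C (aromatic): 1 H each → 6
  4 × C (aromatic): no H
  2 × N (aromatic): no H
  1 × C: 2 H
  1 × C: 1 H
  1 × C: no H
  1 × N: 2 H
  1 × N: no H
  1 × O: 1 H
  Total hydrogens = 12.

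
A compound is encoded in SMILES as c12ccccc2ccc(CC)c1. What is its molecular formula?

Heavy atoms from the SMILES: 12 C.
Implicit hydrogens by atom environment:
  7 × C (aromatic): 1 H each → 7
  3 × C (aromatic): no H
  1 × C: 3 H
  1 × C: 2 H
  Total hydrogens = 12.
Molecular formula: C12H12

C12H12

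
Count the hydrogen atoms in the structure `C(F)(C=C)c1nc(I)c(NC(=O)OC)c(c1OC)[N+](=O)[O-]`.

Hydrogens are implicit in SMILES; fill each atom to its normal valence:
  5 × C (aromatic): no H
  4 × O: no H
  2 × C: 3 H each → 6
  2 × C: 1 H each → 2
  1 × C: 2 H
  1 × C: no H
  1 × F: no H
  1 × I: no H
  1 × N: 1 H
  1 × N (aromatic): no H
  1 × N (charge +1): no H
  1 × O (charge -1): no H
  Total hydrogens = 11.

11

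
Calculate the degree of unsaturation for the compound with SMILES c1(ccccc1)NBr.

4

Molecular formula from the SMILES: C6H6BrN.
DoU = (2C + 2 + N − H − X)/2 = (2·6 + 2 + 1 − 6 − 1)/2 = 8/2 = 4.
(Structurally: 1 ring(s) + 3 π bond(s) = 4.)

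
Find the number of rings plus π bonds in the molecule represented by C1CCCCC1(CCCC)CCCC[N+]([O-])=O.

Molecular formula from the SMILES: C14H27NO2.
DoU = (2C + 2 + N − H − X)/2 = (2·14 + 2 + 1 − 27 − 0)/2 = 4/2 = 2.
(Structurally: 1 ring(s) + 1 π bond(s) = 2.)

2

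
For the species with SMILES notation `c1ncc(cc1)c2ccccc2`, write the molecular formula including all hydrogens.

Heavy atoms from the SMILES: 11 C, 1 N.
Implicit hydrogens by atom environment:
  9 × C (aromatic): 1 H each → 9
  2 × C (aromatic): no H
  1 × N (aromatic): no H
  Total hydrogens = 9.
Molecular formula: C11H9N

C11H9N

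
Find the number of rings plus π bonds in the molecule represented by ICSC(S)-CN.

Molecular formula from the SMILES: C3H8INS2.
DoU = (2C + 2 + N − H − X)/2 = (2·3 + 2 + 1 − 8 − 1)/2 = 0/2 = 0.
(Structurally: 0 ring(s) + 0 π bond(s) = 0.)

0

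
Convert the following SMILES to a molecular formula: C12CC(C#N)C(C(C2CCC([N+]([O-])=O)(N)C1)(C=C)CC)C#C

Heavy atoms from the SMILES: 17 C, 3 N, 2 O.
Implicit hydrogens by atom environment:
  6 × C: 2 H each → 12
  6 × C: 1 H each → 6
  4 × C: no H
  1 × C: 3 H
  1 × N: 2 H
  1 × N (charge +1): no H
  1 × N: no H
  1 × O: no H
  1 × O (charge -1): no H
  Total hydrogens = 23.
Molecular formula: C17H23N3O2

C17H23N3O2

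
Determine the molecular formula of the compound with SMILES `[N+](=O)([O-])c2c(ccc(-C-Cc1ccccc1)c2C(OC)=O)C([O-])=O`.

C17H14NO6-

Heavy atoms from the SMILES: 17 C, 1 N, 6 O.
Implicit hydrogens by atom environment:
  7 × C (aromatic): 1 H each → 7
  5 × C (aromatic): no H
  4 × O: no H
  2 × C: 2 H each → 4
  2 × C: no H
  2 × O (charge -1): no H
  1 × C: 3 H
  1 × N (charge +1): no H
  Total hydrogens = 14.
Net charge -1.
Molecular formula: C17H14NO6-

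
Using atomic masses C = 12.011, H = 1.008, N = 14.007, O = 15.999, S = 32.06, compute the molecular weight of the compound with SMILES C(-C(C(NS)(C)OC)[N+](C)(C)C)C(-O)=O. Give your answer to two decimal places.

237.34

Molecular formula: C9H21N2O3S+.
M = 9×12.011 + 21×1.008 + 2×14.007 + 3×15.999 + 1×32.06 = 237.34 g/mol.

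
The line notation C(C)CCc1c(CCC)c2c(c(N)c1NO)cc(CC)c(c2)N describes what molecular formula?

C19H29N3O

Heavy atoms from the SMILES: 19 C, 3 N, 1 O.
Implicit hydrogens by atom environment:
  8 × C (aromatic): no H
  6 × C: 2 H each → 12
  3 × C: 3 H each → 9
  2 × C (aromatic): 1 H each → 2
  2 × N: 2 H each → 4
  1 × N: 1 H
  1 × O: 1 H
  Total hydrogens = 29.
Molecular formula: C19H29N3O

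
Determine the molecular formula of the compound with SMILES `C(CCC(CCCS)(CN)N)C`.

Heavy atoms from the SMILES: 9 C, 2 N, 1 S.
Implicit hydrogens by atom environment:
  7 × C: 2 H each → 14
  2 × N: 2 H each → 4
  1 × C: 3 H
  1 × C: no H
  1 × S: 1 H
  Total hydrogens = 22.
Molecular formula: C9H22N2S

C9H22N2S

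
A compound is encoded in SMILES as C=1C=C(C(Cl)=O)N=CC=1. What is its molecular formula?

C6H4ClNO

Heavy atoms from the SMILES: 6 C, 1 Cl, 1 N, 1 O.
Implicit hydrogens by atom environment:
  4 × C (aromatic): 1 H each → 4
  1 × C (aromatic): no H
  1 × C: no H
  1 × Cl: no H
  1 × N (aromatic): no H
  1 × O: no H
  Total hydrogens = 4.
Molecular formula: C6H4ClNO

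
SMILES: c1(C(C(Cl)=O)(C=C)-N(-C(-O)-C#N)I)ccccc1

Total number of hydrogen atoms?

10

Hydrogens are implicit in SMILES; fill each atom to its normal valence:
  5 × C (aromatic): 1 H each → 5
  3 × C: no H
  2 × C: 1 H each → 2
  2 × N: no H
  1 × C: 2 H
  1 × C (aromatic): no H
  1 × Cl: no H
  1 × I: no H
  1 × O: 1 H
  1 × O: no H
  Total hydrogens = 10.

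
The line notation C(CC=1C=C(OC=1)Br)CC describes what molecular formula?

C8H11BrO

Heavy atoms from the SMILES: 1 Br, 8 C, 1 O.
Implicit hydrogens by atom environment:
  3 × C: 2 H each → 6
  2 × C (aromatic): 1 H each → 2
  2 × C (aromatic): no H
  1 × Br: no H
  1 × C: 3 H
  1 × O (aromatic): no H
  Total hydrogens = 11.
Molecular formula: C8H11BrO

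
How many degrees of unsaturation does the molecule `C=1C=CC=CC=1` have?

Molecular formula from the SMILES: C6H6.
DoU = (2C + 2 + N − H − X)/2 = (2·6 + 2 + 0 − 6 − 0)/2 = 8/2 = 4.
(Structurally: 1 ring(s) + 3 π bond(s) = 4.)

4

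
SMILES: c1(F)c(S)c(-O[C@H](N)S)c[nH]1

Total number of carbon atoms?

The symbol for carbon appears 5 times in the SMILES. Lowercase c denotes aromatic carbon and counts toward C.

5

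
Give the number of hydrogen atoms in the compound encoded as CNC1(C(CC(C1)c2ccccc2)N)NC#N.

Hydrogens are implicit in SMILES; fill each atom to its normal valence:
  5 × C (aromatic): 1 H each → 5
  2 × C: 2 H each → 4
  2 × C: 1 H each → 2
  2 × C: no H
  2 × N: 1 H each → 2
  1 × C: 3 H
  1 × C (aromatic): no H
  1 × N: 2 H
  1 × N: no H
  Total hydrogens = 18.

18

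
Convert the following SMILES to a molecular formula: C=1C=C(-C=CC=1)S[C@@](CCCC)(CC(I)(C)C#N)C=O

Heavy atoms from the SMILES: 16 C, 1 I, 1 N, 1 O, 1 S.
Implicit hydrogens by atom environment:
  5 × C (aromatic): 1 H each → 5
  4 × C: 2 H each → 8
  3 × C: no H
  2 × C: 3 H each → 6
  1 × C: 1 H
  1 × C (aromatic): no H
  1 × I: no H
  1 × N: no H
  1 × O: no H
  1 × S: no H
  Total hydrogens = 20.
Molecular formula: C16H20INOS

C16H20INOS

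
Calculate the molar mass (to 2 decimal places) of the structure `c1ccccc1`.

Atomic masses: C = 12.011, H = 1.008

Molecular formula: C6H6.
M = 6×12.011 + 6×1.008 = 78.11 g/mol.

78.11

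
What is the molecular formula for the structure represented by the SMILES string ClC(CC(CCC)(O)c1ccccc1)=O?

C12H15ClO2

Heavy atoms from the SMILES: 12 C, 1 Cl, 2 O.
Implicit hydrogens by atom environment:
  5 × C (aromatic): 1 H each → 5
  3 × C: 2 H each → 6
  2 × C: no H
  1 × C: 3 H
  1 × C (aromatic): no H
  1 × Cl: no H
  1 × O: 1 H
  1 × O: no H
  Total hydrogens = 15.
Molecular formula: C12H15ClO2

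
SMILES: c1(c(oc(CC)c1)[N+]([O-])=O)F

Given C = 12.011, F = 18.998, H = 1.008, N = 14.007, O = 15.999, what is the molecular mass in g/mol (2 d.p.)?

Molecular formula: C6H6FNO3.
M = 6×12.011 + 1×18.998 + 6×1.008 + 1×14.007 + 3×15.999 = 159.12 g/mol.

159.12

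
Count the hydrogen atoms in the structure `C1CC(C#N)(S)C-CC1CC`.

Hydrogens are implicit in SMILES; fill each atom to its normal valence:
  5 × C: 2 H each → 10
  2 × C: no H
  1 × C: 3 H
  1 × C: 1 H
  1 × N: no H
  1 × S: 1 H
  Total hydrogens = 15.

15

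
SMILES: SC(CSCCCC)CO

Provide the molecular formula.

C7H16OS2

Heavy atoms from the SMILES: 7 C, 1 O, 2 S.
Implicit hydrogens by atom environment:
  5 × C: 2 H each → 10
  1 × C: 3 H
  1 × C: 1 H
  1 × O: 1 H
  1 × S: 1 H
  1 × S: no H
  Total hydrogens = 16.
Molecular formula: C7H16OS2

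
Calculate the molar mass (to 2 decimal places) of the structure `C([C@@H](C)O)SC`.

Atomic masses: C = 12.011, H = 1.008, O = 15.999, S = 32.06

106.18

Molecular formula: C4H10OS.
M = 4×12.011 + 10×1.008 + 1×15.999 + 1×32.06 = 106.18 g/mol.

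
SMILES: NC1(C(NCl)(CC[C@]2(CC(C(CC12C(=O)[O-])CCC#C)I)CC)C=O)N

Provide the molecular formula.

C18H26ClIN3O3-

Heavy atoms from the SMILES: 18 C, 1 Cl, 1 I, 3 N, 3 O.
Implicit hydrogens by atom environment:
  7 × C: 2 H each → 14
  6 × C: no H
  4 × C: 1 H each → 4
  2 × N: 2 H each → 4
  2 × O: no H
  1 × C: 3 H
  1 × Cl: no H
  1 × I: no H
  1 × N: 1 H
  1 × O (charge -1): no H
  Total hydrogens = 26.
Net charge -1.
Molecular formula: C18H26ClIN3O3-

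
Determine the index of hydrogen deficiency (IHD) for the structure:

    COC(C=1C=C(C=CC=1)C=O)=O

6

Molecular formula from the SMILES: C9H8O3.
DoU = (2C + 2 + N − H − X)/2 = (2·9 + 2 + 0 − 8 − 0)/2 = 12/2 = 6.
(Structurally: 1 ring(s) + 5 π bond(s) = 6.)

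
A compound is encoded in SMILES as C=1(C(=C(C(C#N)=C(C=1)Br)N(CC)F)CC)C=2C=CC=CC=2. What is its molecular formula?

Heavy atoms from the SMILES: 1 Br, 17 C, 1 F, 2 N.
Implicit hydrogens by atom environment:
  6 × C (aromatic): 1 H each → 6
  6 × C (aromatic): no H
  2 × C: 3 H each → 6
  2 × C: 2 H each → 4
  2 × N: no H
  1 × Br: no H
  1 × C: no H
  1 × F: no H
  Total hydrogens = 16.
Molecular formula: C17H16BrFN2

C17H16BrFN2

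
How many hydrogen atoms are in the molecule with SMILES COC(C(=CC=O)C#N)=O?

5

Hydrogens are implicit in SMILES; fill each atom to its normal valence:
  3 × C: no H
  3 × O: no H
  2 × C: 1 H each → 2
  1 × C: 3 H
  1 × N: no H
  Total hydrogens = 5.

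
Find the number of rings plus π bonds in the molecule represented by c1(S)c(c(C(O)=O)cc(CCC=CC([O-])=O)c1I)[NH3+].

Molecular formula from the SMILES: C12H12INO4S.
DoU = (2C + 2 + N − H − X)/2 = (2·12 + 2 + 1 − 12 − 1)/2 = 14/2 = 7.
(Structurally: 1 ring(s) + 6 π bond(s) = 7.)

7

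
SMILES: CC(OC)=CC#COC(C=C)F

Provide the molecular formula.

Heavy atoms from the SMILES: 9 C, 1 F, 2 O.
Implicit hydrogens by atom environment:
  3 × C: 1 H each → 3
  3 × C: no H
  2 × C: 3 H each → 6
  2 × O: no H
  1 × C: 2 H
  1 × F: no H
  Total hydrogens = 11.
Molecular formula: C9H11FO2

C9H11FO2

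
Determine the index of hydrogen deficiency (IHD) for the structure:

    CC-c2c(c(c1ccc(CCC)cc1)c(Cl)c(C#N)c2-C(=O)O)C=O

12

Molecular formula from the SMILES: C20H18ClNO3.
DoU = (2C + 2 + N − H − X)/2 = (2·20 + 2 + 1 − 18 − 1)/2 = 24/2 = 12.
(Structurally: 2 ring(s) + 10 π bond(s) = 12.)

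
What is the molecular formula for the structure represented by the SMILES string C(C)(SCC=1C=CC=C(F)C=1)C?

C10H13FS

Heavy atoms from the SMILES: 10 C, 1 F, 1 S.
Implicit hydrogens by atom environment:
  4 × C (aromatic): 1 H each → 4
  2 × C: 3 H each → 6
  2 × C (aromatic): no H
  1 × C: 2 H
  1 × C: 1 H
  1 × F: no H
  1 × S: no H
  Total hydrogens = 13.
Molecular formula: C10H13FS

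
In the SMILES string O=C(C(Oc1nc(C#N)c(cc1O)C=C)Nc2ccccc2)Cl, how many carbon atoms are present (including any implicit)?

The symbol for carbon appears 16 times in the SMILES. Lowercase c denotes aromatic carbon and counts toward C.

16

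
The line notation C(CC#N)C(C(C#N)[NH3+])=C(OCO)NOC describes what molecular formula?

Heavy atoms from the SMILES: 9 C, 4 N, 3 O.
Implicit hydrogens by atom environment:
  4 × C: no H
  3 × C: 2 H each → 6
  2 × N: no H
  2 × O: no H
  1 × C: 3 H
  1 × C: 1 H
  1 × N (charge +1): 3 H
  1 × N: 1 H
  1 × O: 1 H
  Total hydrogens = 15.
Net charge +1.
Molecular formula: C9H15N4O3+

C9H15N4O3+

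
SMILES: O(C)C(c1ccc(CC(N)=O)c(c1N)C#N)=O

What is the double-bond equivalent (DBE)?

Molecular formula from the SMILES: C11H11N3O3.
DoU = (2C + 2 + N − H − X)/2 = (2·11 + 2 + 3 − 11 − 0)/2 = 16/2 = 8.
(Structurally: 1 ring(s) + 7 π bond(s) = 8.)

8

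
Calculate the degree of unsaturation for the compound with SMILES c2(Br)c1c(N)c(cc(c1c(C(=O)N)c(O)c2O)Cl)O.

Molecular formula from the SMILES: C11H8BrClN2O4.
DoU = (2C + 2 + N − H − X)/2 = (2·11 + 2 + 2 − 8 − 2)/2 = 16/2 = 8.
(Structurally: 2 ring(s) + 6 π bond(s) = 8.)

8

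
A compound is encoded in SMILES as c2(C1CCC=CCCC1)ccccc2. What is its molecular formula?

Heavy atoms from the SMILES: 14 C.
Implicit hydrogens by atom environment:
  5 × C: 2 H each → 10
  5 × C (aromatic): 1 H each → 5
  3 × C: 1 H each → 3
  1 × C (aromatic): no H
  Total hydrogens = 18.
Molecular formula: C14H18

C14H18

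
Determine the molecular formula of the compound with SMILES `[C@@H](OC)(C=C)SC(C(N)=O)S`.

Heavy atoms from the SMILES: 6 C, 1 N, 2 O, 2 S.
Implicit hydrogens by atom environment:
  3 × C: 1 H each → 3
  2 × O: no H
  1 × C: 3 H
  1 × C: 2 H
  1 × C: no H
  1 × N: 2 H
  1 × S: 1 H
  1 × S: no H
  Total hydrogens = 11.
Molecular formula: C6H11NO2S2

C6H11NO2S2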